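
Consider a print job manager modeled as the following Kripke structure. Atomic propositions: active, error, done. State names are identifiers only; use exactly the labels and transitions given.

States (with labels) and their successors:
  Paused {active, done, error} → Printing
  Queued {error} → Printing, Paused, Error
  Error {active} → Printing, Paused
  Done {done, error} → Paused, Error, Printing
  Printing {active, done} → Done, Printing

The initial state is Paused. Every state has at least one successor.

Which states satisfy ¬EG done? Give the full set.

{Queued, Error}

States satisfying done: {Paused, Done, Printing}.
States satisfying EG done: {Paused, Done, Printing}.
States satisfying ¬EG done: {Queued, Error}.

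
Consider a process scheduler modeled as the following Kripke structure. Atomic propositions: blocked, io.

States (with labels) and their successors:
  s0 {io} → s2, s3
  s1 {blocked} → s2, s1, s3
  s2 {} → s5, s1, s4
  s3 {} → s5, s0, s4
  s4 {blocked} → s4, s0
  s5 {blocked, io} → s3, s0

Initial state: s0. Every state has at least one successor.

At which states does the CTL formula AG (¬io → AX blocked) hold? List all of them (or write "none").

none

States satisfying ¬io → AX blocked: {s0, s2, s5}.
States satisfying AG (¬io → AX blocked): ∅.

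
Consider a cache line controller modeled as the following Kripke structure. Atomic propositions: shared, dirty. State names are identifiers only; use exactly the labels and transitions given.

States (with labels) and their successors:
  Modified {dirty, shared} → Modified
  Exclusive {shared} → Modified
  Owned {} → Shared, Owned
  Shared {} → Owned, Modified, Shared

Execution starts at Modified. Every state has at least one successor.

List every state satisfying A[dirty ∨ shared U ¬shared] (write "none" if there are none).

States satisfying dirty ∨ shared: {Modified, Exclusive}.
States satisfying ¬shared: {Owned, Shared}.
States satisfying A[dirty ∨ shared U ¬shared]: {Owned, Shared}.

{Owned, Shared}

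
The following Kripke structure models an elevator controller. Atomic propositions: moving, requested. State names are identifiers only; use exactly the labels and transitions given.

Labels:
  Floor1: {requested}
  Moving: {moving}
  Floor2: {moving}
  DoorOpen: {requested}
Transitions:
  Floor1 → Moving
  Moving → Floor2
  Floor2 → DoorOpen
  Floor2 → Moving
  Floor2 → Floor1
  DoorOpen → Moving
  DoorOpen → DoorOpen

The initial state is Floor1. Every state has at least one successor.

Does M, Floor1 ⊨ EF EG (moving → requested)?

States satisfying EG (moving → requested): {DoorOpen}.
States satisfying EF EG (moving → requested): {Floor1, Moving, Floor2, DoorOpen}.
Some path from Floor1 reaches a state where EG (moving → requested) holds.
Floor1 ∈ Sat(EF EG (moving → requested)).

Holds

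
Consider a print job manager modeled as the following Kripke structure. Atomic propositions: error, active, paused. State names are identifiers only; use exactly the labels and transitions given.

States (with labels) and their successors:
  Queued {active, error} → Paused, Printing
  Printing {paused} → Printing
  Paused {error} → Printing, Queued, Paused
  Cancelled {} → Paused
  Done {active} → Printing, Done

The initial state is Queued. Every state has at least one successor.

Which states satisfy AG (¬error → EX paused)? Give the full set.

States satisfying ¬error → EX paused: {Queued, Printing, Paused, Done}.
States satisfying AG (¬error → EX paused): {Queued, Printing, Paused, Done}.

{Queued, Printing, Paused, Done}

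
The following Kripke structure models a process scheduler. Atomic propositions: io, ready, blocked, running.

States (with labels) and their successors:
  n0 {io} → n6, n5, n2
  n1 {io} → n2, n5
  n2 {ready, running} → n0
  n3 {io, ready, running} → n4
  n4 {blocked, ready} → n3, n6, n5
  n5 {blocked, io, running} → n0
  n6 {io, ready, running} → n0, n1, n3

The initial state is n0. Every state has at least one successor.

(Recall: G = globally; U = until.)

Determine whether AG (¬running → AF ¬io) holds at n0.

States satisfying ¬running → AF ¬io: {n2, n3, n4, n5, n6}.
States satisfying AG (¬running → AF ¬io): ∅.
n0 is reachable from n0 and violates ¬running → AF ¬io, so AG fails at n0.
n0 ∉ Sat(AG (¬running → AF ¬io)).

Does not hold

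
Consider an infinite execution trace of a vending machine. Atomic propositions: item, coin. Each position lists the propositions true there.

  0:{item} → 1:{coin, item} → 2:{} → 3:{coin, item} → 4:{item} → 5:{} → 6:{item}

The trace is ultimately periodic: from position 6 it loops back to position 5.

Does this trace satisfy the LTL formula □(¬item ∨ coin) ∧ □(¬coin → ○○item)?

Does not hold

¬item ∨ coin must hold at every position from 0 onward. It fails at position 0, so □(¬item ∨ coin) is false.
¬coin → ○○item must hold at every position from 0 onward. It fails at position 0, so □(¬coin → ○○item) is false.
Positions where ¬coin holds: 0, 2, 4, 5, 6.
Check ○○item at each: 0→fails, 2→ok, 4→ok, 5→fails, 6→ok.
At position 0: □(¬item ∨ coin) is false; □(¬coin → ○○item) is false; so □(¬item ∨ coin) ∧ □(¬coin → ○○item) is false.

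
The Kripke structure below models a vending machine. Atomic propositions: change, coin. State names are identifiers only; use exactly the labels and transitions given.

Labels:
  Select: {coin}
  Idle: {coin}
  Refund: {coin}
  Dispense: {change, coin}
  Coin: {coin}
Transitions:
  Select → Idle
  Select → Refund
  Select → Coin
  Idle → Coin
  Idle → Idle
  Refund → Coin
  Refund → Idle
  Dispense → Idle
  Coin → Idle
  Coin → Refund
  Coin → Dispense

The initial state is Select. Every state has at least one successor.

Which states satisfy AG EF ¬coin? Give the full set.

States satisfying EF ¬coin: ∅.
States satisfying AG EF ¬coin: ∅.

none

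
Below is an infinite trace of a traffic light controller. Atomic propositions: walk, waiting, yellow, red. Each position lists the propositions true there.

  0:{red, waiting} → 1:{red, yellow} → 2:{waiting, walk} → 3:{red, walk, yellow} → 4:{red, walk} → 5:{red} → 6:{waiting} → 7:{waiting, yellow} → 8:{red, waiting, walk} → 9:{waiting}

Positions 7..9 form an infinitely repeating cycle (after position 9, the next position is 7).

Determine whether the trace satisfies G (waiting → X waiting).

Violated

waiting → X waiting must hold at every position from 0 onward. It fails at position 0, so G (waiting → X waiting) is false.
Positions where waiting holds: 0, 2, 6, 7, 8, 9.
Check X waiting at each: 0→fails, 2→fails, 6→ok, 7→ok, 8→ok, 9→ok.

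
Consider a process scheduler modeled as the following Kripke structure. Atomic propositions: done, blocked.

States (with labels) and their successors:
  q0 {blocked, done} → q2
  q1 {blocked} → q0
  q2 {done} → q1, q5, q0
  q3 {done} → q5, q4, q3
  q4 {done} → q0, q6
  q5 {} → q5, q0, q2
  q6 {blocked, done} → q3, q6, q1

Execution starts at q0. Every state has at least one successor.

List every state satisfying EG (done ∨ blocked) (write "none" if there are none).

States satisfying done ∨ blocked: {q0, q1, q2, q3, q4, q6}.
States satisfying EG (done ∨ blocked): {q0, q1, q2, q3, q4, q6}.

{q0, q1, q2, q3, q4, q6}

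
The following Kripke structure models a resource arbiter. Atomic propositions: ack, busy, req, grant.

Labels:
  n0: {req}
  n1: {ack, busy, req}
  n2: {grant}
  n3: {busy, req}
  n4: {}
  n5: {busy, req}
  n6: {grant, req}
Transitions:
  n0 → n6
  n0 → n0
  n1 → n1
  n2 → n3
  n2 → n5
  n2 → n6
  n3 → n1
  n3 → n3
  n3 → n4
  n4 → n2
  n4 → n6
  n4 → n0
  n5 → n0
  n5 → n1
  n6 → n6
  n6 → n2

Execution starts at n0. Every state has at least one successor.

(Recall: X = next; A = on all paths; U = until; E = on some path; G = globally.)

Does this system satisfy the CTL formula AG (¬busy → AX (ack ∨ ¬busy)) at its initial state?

States satisfying ¬busy → AX (ack ∨ ¬busy): {n0, n1, n3, n4, n5, n6}.
States satisfying AG (¬busy → AX (ack ∨ ¬busy)): {n1}.
n2 is reachable from n0 and violates ¬busy → AX (ack ∨ ¬busy), so AG fails at n0.
n0 ∉ Sat(AG (¬busy → AX (ack ∨ ¬busy))).

No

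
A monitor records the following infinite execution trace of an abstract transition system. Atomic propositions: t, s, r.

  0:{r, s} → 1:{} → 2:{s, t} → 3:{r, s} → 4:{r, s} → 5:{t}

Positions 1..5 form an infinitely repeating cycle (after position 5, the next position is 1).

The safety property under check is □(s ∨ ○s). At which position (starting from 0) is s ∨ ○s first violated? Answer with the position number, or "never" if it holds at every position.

5

Check s ∨ ○s at each position in order: 0 ✓, 1 ✓, 2 ✓, 3 ✓, 4 ✓.
At position 5 the labels are {t} and the next position 1 has {}, so s ∨ ○s is false there. This is the first violation.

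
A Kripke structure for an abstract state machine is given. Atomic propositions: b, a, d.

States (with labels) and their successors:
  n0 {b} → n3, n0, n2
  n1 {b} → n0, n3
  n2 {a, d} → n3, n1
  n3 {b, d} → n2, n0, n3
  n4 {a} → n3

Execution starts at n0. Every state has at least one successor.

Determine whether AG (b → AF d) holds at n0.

States satisfying b → AF d: {n2, n3, n4}.
States satisfying AG (b → AF d): ∅.
n0 is reachable from n0 and violates b → AF d, so AG fails at n0.
n0 ∉ Sat(AG (b → AF d)).

Violated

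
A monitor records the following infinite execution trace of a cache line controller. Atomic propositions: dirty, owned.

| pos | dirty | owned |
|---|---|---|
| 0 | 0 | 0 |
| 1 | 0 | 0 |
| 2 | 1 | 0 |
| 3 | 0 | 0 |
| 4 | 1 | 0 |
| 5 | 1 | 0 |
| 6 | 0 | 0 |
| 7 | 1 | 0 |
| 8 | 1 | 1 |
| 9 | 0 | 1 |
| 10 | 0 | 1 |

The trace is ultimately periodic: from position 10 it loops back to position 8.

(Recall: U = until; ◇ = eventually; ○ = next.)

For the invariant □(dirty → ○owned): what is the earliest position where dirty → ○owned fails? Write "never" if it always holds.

Check dirty → ○owned at each position in order: 0 ✓, 1 ✓.
At position 2 the labels are {dirty} and the next position 3 has {}, so dirty → ○owned is false there. This is the first violation.

2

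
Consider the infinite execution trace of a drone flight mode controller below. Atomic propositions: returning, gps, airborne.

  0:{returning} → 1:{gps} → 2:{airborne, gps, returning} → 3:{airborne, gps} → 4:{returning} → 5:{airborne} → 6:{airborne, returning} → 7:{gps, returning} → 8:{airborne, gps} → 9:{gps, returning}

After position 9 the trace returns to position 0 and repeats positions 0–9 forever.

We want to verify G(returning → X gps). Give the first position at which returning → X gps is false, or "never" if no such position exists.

4

Check returning → X gps at each position in order: 0 ✓, 1 ✓, 2 ✓, 3 ✓.
At position 4 the labels are {returning} and the next position 5 has {airborne}, so returning → X gps is false there. This is the first violation.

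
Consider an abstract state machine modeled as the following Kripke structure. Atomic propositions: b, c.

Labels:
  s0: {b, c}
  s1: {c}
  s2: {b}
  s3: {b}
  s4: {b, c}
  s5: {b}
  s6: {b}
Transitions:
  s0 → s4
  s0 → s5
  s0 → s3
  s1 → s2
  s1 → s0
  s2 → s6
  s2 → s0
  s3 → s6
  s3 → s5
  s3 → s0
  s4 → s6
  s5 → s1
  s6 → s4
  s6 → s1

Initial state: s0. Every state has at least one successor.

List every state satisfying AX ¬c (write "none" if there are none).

States satisfying ¬c: {s2, s3, s5, s6}.
States satisfying AX ¬c: {s4}.

{s4}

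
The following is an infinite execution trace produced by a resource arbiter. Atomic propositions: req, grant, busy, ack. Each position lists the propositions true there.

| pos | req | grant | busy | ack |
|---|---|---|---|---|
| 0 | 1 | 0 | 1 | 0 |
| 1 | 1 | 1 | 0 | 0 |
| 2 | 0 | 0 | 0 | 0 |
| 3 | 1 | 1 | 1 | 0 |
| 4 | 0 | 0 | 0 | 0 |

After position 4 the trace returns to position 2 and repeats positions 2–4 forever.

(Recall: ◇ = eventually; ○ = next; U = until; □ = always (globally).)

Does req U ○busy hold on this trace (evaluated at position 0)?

Holds

Walking from position 0: ○busy first holds at position 2, and req holds at every earlier position along the way, so req U ○busy holds.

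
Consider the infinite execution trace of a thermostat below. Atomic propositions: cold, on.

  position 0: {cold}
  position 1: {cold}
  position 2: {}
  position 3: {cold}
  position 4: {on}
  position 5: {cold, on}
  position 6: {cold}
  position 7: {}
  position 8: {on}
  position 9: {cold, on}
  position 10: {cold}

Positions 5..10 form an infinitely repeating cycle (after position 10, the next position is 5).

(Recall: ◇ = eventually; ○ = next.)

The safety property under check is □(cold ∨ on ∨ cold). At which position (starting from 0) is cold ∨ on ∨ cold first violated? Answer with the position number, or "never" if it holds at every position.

2

Check cold ∨ on ∨ cold at each position in order: 0 ✓, 1 ✓.
At position 2 the labels are {}, so cold ∨ on ∨ cold is false there. This is the first violation.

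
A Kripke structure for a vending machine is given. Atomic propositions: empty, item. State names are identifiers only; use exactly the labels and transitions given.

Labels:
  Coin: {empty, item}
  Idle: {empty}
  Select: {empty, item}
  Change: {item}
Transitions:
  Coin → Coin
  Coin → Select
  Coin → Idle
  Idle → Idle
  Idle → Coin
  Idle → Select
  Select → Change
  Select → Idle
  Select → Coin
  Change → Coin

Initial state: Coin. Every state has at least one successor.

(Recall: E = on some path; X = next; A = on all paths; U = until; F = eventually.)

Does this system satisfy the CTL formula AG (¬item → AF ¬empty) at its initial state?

No

States satisfying ¬item → AF ¬empty: {Coin, Select, Change}.
States satisfying AG (¬item → AF ¬empty): ∅.
Idle is reachable from Coin and violates ¬item → AF ¬empty, so AG fails at Coin.
Coin ∉ Sat(AG (¬item → AF ¬empty)).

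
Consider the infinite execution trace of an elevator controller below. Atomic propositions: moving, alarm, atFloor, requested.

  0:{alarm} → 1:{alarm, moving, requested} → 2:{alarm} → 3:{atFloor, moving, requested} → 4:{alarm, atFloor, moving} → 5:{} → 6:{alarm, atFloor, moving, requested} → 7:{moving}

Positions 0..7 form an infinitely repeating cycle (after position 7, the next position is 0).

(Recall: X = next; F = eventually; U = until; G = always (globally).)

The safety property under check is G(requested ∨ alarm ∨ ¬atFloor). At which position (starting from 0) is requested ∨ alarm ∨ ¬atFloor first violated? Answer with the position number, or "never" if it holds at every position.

never

requested ∨ alarm ∨ ¬atFloor holds at every position 0..7, and those are all the positions the trace ever visits, so the invariant G(requested ∨ alarm ∨ ¬atFloor) is never violated.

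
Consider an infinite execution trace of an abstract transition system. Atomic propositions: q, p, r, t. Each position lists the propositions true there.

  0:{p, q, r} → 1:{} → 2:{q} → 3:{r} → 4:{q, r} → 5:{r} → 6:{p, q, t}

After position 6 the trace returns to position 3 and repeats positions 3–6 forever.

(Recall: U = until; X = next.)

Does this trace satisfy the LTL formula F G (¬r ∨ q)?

Does not hold

G (¬r ∨ q) is false at every position 0..6, so it never becomes true and F G (¬r ∨ q) fails.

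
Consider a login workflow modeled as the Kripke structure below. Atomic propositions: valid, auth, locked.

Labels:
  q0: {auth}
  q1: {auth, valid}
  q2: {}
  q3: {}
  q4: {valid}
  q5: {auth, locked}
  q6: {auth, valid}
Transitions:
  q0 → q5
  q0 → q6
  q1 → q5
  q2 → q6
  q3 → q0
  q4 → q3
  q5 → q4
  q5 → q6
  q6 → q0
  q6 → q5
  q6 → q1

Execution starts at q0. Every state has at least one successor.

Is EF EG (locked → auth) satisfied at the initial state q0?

Yes

States satisfying EG (locked → auth): {q0, q1, q2, q3, q4, q5, q6}.
States satisfying EF EG (locked → auth): {q0, q1, q2, q3, q4, q5, q6}.
Some path from q0 reaches a state where EG (locked → auth) holds.
q0 ∈ Sat(EF EG (locked → auth)).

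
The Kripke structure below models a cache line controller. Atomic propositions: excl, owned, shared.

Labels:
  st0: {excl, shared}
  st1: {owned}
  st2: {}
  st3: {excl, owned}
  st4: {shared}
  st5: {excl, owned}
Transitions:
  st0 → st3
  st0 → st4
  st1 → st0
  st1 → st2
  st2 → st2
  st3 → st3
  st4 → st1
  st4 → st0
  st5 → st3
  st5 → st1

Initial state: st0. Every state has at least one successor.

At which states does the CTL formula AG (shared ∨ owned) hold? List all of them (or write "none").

{st3}

States satisfying shared ∨ owned: {st0, st1, st3, st4, st5}.
States satisfying AG (shared ∨ owned): {st3}.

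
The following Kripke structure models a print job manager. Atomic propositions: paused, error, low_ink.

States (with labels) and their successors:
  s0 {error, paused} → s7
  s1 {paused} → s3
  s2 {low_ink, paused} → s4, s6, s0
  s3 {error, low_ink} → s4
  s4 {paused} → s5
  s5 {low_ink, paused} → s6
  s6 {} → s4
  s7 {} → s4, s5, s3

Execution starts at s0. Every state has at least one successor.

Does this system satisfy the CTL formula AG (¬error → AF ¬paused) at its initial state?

Satisfied

States satisfying ¬error → AF ¬paused: {s0, s1, s2, s3, s4, s5, s6, s7}.
States satisfying AG (¬error → AF ¬paused): {s0, s1, s2, s3, s4, s5, s6, s7}.
Every state reachable from s0 satisfies ¬error → AF ¬paused.
s0 ∈ Sat(AG (¬error → AF ¬paused)).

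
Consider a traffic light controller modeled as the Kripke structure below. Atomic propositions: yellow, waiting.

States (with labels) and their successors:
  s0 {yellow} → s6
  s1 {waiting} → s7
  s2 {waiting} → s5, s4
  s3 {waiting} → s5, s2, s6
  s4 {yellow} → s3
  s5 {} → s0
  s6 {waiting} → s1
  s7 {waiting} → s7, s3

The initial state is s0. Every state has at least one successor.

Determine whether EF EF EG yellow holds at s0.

States satisfying EF EG yellow: ∅.
States satisfying EF EF EG yellow: ∅.
No suitable path/successor from s0 witnesses the formula.
s0 ∉ Sat(EF EF EG yellow).

Does not hold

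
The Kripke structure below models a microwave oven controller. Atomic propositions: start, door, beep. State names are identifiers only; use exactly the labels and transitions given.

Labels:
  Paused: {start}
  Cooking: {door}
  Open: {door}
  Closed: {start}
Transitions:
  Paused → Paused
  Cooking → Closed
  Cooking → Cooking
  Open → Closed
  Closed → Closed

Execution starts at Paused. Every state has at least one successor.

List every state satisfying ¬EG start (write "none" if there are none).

{Cooking, Open}

States satisfying start: {Paused, Closed}.
States satisfying EG start: {Paused, Closed}.
States satisfying ¬EG start: {Cooking, Open}.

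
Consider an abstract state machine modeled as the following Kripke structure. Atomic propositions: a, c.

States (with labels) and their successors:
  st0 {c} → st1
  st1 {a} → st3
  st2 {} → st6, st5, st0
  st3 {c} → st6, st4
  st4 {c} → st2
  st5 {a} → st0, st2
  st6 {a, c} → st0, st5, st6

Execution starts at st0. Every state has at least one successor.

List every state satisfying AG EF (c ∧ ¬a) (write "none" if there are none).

States satisfying EF (c ∧ ¬a): {st0, st1, st2, st3, st4, st5, st6}.
States satisfying AG EF (c ∧ ¬a): {st0, st1, st2, st3, st4, st5, st6}.

{st0, st1, st2, st3, st4, st5, st6}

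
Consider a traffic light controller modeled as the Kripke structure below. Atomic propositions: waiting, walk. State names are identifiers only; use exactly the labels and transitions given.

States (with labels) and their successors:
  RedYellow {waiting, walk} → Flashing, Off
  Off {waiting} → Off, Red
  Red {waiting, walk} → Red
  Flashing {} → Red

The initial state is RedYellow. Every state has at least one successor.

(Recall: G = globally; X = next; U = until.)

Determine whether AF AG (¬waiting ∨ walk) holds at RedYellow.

States satisfying AG (¬waiting ∨ walk): {Red, Flashing}.
States satisfying AF AG (¬waiting ∨ walk): {Red, Flashing}.
There is a path from RedYellow along which AG (¬waiting ∨ walk) never holds.
RedYellow ∉ Sat(AF AG (¬waiting ∨ walk)).

No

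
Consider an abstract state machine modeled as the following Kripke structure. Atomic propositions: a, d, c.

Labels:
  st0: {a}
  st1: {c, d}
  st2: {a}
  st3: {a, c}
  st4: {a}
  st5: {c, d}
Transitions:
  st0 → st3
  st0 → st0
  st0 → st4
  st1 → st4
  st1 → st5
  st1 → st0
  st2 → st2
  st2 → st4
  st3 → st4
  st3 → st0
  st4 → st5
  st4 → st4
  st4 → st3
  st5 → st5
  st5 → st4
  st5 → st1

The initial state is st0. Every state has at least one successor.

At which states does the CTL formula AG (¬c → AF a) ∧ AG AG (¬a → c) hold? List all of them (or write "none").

States satisfying ¬c → AF a: {st0, st1, st2, st3, st4, st5}.
States satisfying AG (¬c → AF a): {st0, st1, st2, st3, st4, st5}.
States satisfying AG (¬a → c): {st0, st1, st2, st3, st4, st5}.
States satisfying AG AG (¬a → c): {st0, st1, st2, st3, st4, st5}.
States satisfying AG (¬c → AF a) ∧ AG AG (¬a → c): {st0, st1, st2, st3, st4, st5}.

{st0, st1, st2, st3, st4, st5}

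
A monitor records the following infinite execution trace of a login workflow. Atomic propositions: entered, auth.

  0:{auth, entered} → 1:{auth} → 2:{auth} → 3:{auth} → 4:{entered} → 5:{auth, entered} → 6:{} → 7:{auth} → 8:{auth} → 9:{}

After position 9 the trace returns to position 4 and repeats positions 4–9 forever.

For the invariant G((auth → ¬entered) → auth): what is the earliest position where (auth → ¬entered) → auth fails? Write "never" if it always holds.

Check (auth → ¬entered) → auth at each position in order: 0 ✓, 1 ✓, 2 ✓, 3 ✓.
At position 4 the labels are {entered}, so (auth → ¬entered) → auth is false there. This is the first violation.

4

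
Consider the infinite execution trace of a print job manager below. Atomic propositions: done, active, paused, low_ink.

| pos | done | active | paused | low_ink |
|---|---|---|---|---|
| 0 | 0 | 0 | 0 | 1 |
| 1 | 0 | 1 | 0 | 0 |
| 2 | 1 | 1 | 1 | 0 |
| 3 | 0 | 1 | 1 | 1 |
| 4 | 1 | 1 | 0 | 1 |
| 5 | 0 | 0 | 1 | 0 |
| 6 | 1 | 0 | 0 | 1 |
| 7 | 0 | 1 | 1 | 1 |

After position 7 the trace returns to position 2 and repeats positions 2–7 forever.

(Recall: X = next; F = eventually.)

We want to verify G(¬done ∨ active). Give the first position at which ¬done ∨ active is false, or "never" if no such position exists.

Check ¬done ∨ active at each position in order: 0 ✓, 1 ✓, 2 ✓, 3 ✓, 4 ✓, 5 ✓.
At position 6 the labels are {done, low_ink}, so ¬done ∨ active is false there. This is the first violation.

6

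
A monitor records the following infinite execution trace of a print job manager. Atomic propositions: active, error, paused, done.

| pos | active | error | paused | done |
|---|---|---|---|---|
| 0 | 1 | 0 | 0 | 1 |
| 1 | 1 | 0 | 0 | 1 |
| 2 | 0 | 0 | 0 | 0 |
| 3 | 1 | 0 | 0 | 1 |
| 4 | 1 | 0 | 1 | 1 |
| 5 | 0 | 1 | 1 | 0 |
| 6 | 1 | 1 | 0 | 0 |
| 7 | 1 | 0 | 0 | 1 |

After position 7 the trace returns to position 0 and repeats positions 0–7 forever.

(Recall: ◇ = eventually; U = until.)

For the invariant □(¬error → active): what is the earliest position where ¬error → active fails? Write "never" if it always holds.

Check ¬error → active at each position in order: 0 ✓, 1 ✓.
At position 2 the labels are {}, so ¬error → active is false there. This is the first violation.

2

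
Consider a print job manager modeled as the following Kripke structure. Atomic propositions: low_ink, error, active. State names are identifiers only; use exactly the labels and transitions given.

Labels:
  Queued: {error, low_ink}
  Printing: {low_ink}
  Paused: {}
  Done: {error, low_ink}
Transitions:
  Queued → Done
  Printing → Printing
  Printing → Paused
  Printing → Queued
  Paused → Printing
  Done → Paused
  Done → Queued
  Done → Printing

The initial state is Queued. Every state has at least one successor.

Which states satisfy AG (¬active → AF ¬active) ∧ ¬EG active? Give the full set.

{Queued, Printing, Paused, Done}

States satisfying ¬active → AF ¬active: {Queued, Printing, Paused, Done}.
States satisfying AG (¬active → AF ¬active): {Queued, Printing, Paused, Done}.
States satisfying active: ∅.
States satisfying EG active: ∅.
States satisfying ¬EG active: {Queued, Printing, Paused, Done}.
States satisfying AG (¬active → AF ¬active) ∧ ¬EG active: {Queued, Printing, Paused, Done}.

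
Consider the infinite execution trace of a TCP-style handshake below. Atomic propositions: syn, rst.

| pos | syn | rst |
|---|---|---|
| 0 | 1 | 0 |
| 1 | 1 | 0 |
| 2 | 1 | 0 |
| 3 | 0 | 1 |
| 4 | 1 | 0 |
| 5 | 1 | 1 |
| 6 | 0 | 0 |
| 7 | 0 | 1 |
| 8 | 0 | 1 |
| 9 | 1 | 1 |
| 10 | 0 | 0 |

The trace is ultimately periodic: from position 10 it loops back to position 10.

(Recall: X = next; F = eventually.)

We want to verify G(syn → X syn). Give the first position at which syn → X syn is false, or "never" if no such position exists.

2

Check syn → X syn at each position in order: 0 ✓, 1 ✓.
At position 2 the labels are {syn} and the next position 3 has {rst}, so syn → X syn is false there. This is the first violation.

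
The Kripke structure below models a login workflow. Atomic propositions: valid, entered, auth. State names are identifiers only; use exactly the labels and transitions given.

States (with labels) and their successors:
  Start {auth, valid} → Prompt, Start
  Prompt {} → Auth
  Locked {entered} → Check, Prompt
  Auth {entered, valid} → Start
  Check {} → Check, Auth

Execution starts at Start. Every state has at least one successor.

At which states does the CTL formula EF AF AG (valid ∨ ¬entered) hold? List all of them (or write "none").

{Start, Prompt, Locked, Auth, Check}

States satisfying AF AG (valid ∨ ¬entered): {Start, Prompt, Locked, Auth, Check}.
States satisfying EF AF AG (valid ∨ ¬entered): {Start, Prompt, Locked, Auth, Check}.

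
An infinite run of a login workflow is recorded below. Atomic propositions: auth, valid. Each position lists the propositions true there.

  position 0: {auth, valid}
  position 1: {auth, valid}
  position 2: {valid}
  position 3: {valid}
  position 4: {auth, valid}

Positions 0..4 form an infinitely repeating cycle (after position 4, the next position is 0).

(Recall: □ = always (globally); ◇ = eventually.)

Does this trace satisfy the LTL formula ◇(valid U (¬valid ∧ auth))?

Does not hold

valid U (¬valid ∧ auth) is false at every position 0..4, so it never becomes true and ◇(valid U (¬valid ∧ auth)) fails.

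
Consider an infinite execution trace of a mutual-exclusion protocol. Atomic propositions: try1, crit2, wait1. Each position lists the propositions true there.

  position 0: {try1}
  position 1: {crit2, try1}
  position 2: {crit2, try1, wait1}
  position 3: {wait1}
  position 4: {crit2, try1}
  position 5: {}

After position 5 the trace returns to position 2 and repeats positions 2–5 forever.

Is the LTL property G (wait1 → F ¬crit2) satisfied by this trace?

Satisfied

wait1 → F ¬crit2 holds at every position 0..5, and those are all positions ever visited, so G (wait1 → F ¬crit2) holds.
Positions where wait1 holds: 2, 3.
Check F ¬crit2 at each: 2→ok, 3→ok.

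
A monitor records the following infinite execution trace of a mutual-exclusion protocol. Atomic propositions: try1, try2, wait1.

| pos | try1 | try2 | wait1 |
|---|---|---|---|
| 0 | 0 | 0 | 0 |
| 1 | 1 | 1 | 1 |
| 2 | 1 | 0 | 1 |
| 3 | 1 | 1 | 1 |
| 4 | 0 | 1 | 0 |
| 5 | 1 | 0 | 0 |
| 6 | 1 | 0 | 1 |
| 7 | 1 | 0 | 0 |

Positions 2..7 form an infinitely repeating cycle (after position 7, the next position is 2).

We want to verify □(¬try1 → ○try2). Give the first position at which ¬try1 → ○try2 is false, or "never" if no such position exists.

Check ¬try1 → ○try2 at each position in order: 0 ✓, 1 ✓, 2 ✓, 3 ✓.
At position 4 the labels are {try2} and the next position 5 has {try1}, so ¬try1 → ○try2 is false there. This is the first violation.

4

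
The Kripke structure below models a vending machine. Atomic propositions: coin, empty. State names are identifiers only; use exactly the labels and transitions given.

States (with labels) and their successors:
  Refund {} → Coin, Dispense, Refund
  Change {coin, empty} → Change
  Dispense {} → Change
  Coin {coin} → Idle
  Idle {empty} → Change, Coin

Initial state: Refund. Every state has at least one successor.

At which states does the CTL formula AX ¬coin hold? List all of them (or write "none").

States satisfying ¬coin: {Refund, Dispense, Idle}.
States satisfying AX ¬coin: {Coin}.

{Coin}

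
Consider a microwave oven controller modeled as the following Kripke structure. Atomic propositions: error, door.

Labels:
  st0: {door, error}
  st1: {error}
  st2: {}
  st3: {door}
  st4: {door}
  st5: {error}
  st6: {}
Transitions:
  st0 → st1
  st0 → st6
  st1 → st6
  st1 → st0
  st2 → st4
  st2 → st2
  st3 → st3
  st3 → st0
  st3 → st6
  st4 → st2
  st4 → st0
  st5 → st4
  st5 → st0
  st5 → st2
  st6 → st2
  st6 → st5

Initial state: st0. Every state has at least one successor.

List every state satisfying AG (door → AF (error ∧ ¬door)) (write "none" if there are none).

none

States satisfying door → AF (error ∧ ¬door): {st1, st2, st5, st6}.
States satisfying AG (door → AF (error ∧ ¬door)): ∅.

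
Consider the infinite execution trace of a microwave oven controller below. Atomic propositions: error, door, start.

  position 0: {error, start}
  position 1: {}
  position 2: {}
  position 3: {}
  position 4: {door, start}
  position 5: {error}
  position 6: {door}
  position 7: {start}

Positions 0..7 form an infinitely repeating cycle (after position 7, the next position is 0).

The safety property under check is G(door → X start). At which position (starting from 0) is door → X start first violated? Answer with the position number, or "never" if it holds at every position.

Check door → X start at each position in order: 0 ✓, 1 ✓, 2 ✓, 3 ✓.
At position 4 the labels are {door, start} and the next position 5 has {error}, so door → X start is false there. This is the first violation.

4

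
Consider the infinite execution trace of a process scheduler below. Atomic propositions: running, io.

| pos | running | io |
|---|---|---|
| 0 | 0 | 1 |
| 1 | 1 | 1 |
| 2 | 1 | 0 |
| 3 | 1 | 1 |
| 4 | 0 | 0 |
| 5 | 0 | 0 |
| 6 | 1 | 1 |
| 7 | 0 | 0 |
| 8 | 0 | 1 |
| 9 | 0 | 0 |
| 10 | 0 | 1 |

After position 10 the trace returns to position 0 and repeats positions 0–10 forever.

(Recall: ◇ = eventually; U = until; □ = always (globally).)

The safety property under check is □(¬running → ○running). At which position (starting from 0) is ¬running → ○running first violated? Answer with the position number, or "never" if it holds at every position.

Check ¬running → ○running at each position in order: 0 ✓, 1 ✓, 2 ✓, 3 ✓.
At position 4 the labels are {} and the next position 5 has {}, so ¬running → ○running is false there. This is the first violation.

4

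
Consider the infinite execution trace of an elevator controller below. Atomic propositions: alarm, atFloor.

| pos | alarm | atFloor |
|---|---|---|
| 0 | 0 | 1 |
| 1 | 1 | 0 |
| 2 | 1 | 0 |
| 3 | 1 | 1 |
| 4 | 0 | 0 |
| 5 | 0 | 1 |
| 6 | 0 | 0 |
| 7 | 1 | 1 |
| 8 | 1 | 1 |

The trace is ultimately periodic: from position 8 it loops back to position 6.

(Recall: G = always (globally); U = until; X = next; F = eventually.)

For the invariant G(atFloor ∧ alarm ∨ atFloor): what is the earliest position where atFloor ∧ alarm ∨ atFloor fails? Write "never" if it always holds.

Check atFloor ∧ alarm ∨ atFloor at each position in order: 0 ✓.
At position 1 the labels are {alarm}, so atFloor ∧ alarm ∨ atFloor is false there. This is the first violation.

1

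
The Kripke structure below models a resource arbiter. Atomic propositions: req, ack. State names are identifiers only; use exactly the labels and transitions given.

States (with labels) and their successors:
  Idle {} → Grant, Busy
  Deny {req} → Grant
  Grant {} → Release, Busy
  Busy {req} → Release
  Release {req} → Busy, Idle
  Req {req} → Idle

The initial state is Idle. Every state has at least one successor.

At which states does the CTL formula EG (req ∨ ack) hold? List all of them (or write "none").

States satisfying req ∨ ack: {Deny, Busy, Release, Req}.
States satisfying EG (req ∨ ack): {Busy, Release}.

{Busy, Release}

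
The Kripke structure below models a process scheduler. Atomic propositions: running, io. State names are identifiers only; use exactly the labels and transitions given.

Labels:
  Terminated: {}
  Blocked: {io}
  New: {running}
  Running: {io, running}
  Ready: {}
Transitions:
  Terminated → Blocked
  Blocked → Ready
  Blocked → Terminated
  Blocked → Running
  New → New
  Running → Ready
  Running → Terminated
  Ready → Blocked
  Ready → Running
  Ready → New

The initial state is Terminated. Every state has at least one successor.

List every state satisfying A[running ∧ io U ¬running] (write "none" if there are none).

States satisfying running ∧ io: {Running}.
States satisfying ¬running: {Terminated, Blocked, Ready}.
States satisfying A[running ∧ io U ¬running]: {Terminated, Blocked, Running, Ready}.

{Terminated, Blocked, Running, Ready}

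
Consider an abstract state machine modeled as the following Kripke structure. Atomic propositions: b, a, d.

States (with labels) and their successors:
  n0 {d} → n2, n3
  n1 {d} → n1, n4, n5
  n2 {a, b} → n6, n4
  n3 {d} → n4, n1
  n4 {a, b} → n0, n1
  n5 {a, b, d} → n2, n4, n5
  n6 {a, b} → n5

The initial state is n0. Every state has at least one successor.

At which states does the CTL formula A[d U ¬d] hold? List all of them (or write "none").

States satisfying d: {n0, n1, n3, n5}.
States satisfying ¬d: {n2, n4, n6}.
States satisfying A[d U ¬d]: {n2, n4, n6}.

{n2, n4, n6}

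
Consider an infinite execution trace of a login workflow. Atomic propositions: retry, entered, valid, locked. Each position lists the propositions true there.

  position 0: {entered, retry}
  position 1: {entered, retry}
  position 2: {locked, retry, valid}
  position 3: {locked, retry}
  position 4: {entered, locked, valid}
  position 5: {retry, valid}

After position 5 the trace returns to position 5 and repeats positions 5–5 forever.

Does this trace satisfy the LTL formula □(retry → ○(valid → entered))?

retry → ○(valid → entered) must hold at every position from 0 onward. It fails at position 1, so □(retry → ○(valid → entered)) is false.
Positions where retry holds: 0, 1, 2, 3, 5.
Check ○(valid → entered) at each: 0→ok, 1→fails, 2→ok, 3→ok, 5→fails.

Violated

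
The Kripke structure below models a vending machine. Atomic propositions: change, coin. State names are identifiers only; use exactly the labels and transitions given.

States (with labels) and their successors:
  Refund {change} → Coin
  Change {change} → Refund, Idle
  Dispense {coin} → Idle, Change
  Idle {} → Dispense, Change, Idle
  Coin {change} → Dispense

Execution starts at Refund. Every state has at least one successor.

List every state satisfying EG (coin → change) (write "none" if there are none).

{Change, Idle}

States satisfying coin → change: {Refund, Change, Idle, Coin}.
States satisfying EG (coin → change): {Change, Idle}.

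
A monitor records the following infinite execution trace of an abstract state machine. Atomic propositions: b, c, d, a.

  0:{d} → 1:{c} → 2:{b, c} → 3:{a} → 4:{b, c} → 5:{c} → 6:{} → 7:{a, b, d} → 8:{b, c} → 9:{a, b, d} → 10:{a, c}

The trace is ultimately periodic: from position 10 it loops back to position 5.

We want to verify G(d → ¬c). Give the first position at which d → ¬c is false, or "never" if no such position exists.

d → ¬c holds at every position 0..10, and those are all the positions the trace ever visits, so the invariant G(d → ¬c) is never violated.

never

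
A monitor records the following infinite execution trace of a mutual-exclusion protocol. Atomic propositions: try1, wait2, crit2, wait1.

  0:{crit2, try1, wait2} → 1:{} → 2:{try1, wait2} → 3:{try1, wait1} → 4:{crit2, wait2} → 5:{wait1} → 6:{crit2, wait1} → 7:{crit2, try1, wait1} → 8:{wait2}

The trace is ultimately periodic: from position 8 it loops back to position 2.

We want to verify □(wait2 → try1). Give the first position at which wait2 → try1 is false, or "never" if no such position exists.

Check wait2 → try1 at each position in order: 0 ✓, 1 ✓, 2 ✓, 3 ✓.
At position 4 the labels are {crit2, wait2}, so wait2 → try1 is false there. This is the first violation.

4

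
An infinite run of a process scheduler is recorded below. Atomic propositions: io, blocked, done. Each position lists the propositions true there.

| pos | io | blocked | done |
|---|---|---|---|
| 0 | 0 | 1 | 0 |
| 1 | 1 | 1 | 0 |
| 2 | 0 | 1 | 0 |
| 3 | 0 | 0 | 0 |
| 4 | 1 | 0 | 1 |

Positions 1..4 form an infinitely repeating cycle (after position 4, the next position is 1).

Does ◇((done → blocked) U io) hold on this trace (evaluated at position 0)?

Satisfied

(done → blocked) U io holds at position 0, which is reachable from 0, so ◇((done → blocked) U io) holds.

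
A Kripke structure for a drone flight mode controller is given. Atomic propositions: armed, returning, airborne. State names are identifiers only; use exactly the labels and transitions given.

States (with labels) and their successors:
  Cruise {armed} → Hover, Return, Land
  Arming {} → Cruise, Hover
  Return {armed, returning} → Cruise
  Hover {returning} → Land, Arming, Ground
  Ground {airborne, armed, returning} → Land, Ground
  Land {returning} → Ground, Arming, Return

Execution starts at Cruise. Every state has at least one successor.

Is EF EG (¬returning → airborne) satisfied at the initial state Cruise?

Yes

States satisfying EG (¬returning → airborne): {Hover, Ground, Land}.
States satisfying EF EG (¬returning → airborne): {Cruise, Arming, Return, Hover, Ground, Land}.
Some path from Cruise reaches a state where EG (¬returning → airborne) holds.
Cruise ∈ Sat(EF EG (¬returning → airborne)).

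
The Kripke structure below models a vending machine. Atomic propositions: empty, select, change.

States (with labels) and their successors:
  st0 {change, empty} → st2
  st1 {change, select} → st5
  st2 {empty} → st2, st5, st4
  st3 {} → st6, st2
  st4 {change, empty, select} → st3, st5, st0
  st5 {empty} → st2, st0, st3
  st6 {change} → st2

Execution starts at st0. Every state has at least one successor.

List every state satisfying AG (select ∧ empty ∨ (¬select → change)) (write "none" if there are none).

none

States satisfying select ∧ empty ∨ (¬select → change): {st0, st1, st4, st6}.
States satisfying AG (select ∧ empty ∨ (¬select → change)): ∅.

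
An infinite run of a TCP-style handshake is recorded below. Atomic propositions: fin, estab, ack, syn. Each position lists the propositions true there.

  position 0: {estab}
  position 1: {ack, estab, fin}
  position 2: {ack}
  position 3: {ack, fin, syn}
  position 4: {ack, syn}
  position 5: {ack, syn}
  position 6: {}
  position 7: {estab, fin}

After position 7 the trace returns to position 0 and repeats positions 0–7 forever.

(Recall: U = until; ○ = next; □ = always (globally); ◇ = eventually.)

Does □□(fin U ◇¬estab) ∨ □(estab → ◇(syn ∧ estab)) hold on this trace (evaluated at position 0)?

Yes

□(fin U ◇¬estab) holds at every position 0..7, and those are all positions ever visited, so □□(fin U ◇¬estab) holds.
estab → ◇(syn ∧ estab) must hold at every position from 0 onward. It fails at position 0, so □(estab → ◇(syn ∧ estab)) is false.
Positions where estab holds: 0, 1, 7.
Check ◇(syn ∧ estab) at each: 0→fails, 1→fails, 7→fails.
At position 0: □□(fin U ◇¬estab) is true; □(estab → ◇(syn ∧ estab)) is false; so □□(fin U ◇¬estab) ∨ □(estab → ◇(syn ∧ estab)) is true.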